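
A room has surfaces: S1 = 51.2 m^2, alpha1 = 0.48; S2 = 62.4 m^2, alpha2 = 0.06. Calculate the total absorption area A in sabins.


Given surfaces:
  Surface 1: 51.2 * 0.48 = 24.576
  Surface 2: 62.4 * 0.06 = 3.744
Formula: A = sum(Si * alpha_i)
A = 24.576 + 3.744
A = 28.32

28.32 sabins


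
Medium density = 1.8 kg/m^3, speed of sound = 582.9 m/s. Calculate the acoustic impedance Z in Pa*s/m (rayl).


Given values:
  rho = 1.8 kg/m^3
  c = 582.9 m/s
Formula: Z = rho * c
Z = 1.8 * 582.9
Z = 1049.22

1049.22 rayl


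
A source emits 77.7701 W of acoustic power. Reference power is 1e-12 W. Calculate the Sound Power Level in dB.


Given values:
  W = 77.7701 W
  W_ref = 1e-12 W
Formula: SWL = 10 * log10(W / W_ref)
Compute ratio: W / W_ref = 77770100000000
Compute log10: log10(77770100000000) = 13.890813
Multiply: SWL = 10 * 13.890813 = 138.91

138.91 dB


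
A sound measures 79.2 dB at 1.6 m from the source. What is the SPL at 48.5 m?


Given values:
  SPL1 = 79.2 dB, r1 = 1.6 m, r2 = 48.5 m
Formula: SPL2 = SPL1 - 20 * log10(r2 / r1)
Compute ratio: r2 / r1 = 48.5 / 1.6 = 30.3125
Compute log10: log10(30.3125) = 1.481622
Compute drop: 20 * 1.481622 = 29.6324
SPL2 = 79.2 - 29.6324 = 49.57

49.57 dB


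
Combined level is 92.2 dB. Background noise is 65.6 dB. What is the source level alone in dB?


Given values:
  L_total = 92.2 dB, L_bg = 65.6 dB
Formula: L_source = 10 * log10(10^(L_total/10) - 10^(L_bg/10))
Convert to linear:
  10^(92.2/10) = 1659586907.4376
  10^(65.6/10) = 3630780.5477
Difference: 1659586907.4376 - 3630780.5477 = 1655956126.8899
L_source = 10 * log10(1655956126.8899) = 92.19

92.19 dB


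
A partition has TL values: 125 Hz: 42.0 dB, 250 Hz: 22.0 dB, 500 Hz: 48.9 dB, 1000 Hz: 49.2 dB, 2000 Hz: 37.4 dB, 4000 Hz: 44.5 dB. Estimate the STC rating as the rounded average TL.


Given TL values at each frequency:
  125 Hz: 42.0 dB
  250 Hz: 22.0 dB
  500 Hz: 48.9 dB
  1000 Hz: 49.2 dB
  2000 Hz: 37.4 dB
  4000 Hz: 44.5 dB
Formula: STC ~ round(average of TL values)
Sum = 42.0 + 22.0 + 48.9 + 49.2 + 37.4 + 44.5 = 244.0
Average = 244.0 / 6 = 40.67
Rounded: 41

41


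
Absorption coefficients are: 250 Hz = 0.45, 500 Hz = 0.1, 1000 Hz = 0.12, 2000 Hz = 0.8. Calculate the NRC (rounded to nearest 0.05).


Given values:
  a_250 = 0.45, a_500 = 0.1
  a_1000 = 0.12, a_2000 = 0.8
Formula: NRC = (a250 + a500 + a1000 + a2000) / 4
Sum = 0.45 + 0.1 + 0.12 + 0.8 = 1.47
NRC = 1.47 / 4 = 0.3675
Rounded to nearest 0.05: 0.35

0.35


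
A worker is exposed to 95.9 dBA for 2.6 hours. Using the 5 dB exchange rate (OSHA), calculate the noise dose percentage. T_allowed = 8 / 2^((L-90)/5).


Given values:
  L = 95.9 dBA, T = 2.6 hours
Formula: T_allowed = 8 / 2^((L - 90) / 5)
Compute exponent: (95.9 - 90) / 5 = 1.18
Compute 2^(1.18) = 2.265768
T_allowed = 8 / 2.265768 = 3.530812 hours
Dose = (T / T_allowed) * 100
Dose = (2.6 / 3.530812) * 100 = 73.64

73.64 %


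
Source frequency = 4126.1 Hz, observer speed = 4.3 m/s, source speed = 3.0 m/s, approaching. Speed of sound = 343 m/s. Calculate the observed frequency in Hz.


Given values:
  f_s = 4126.1 Hz, v_o = 4.3 m/s, v_s = 3.0 m/s
  Direction: approaching
Formula: f_o = f_s * (c + v_o) / (c - v_s)
Numerator: c + v_o = 343 + 4.3 = 347.3
Denominator: c - v_s = 343 - 3.0 = 340.0
f_o = 4126.1 * 347.3 / 340.0 = 4214.69

4214.69 Hz


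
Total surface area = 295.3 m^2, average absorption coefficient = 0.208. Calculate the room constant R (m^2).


Given values:
  S = 295.3 m^2, alpha = 0.208
Formula: R = S * alpha / (1 - alpha)
Numerator: 295.3 * 0.208 = 61.4224
Denominator: 1 - 0.208 = 0.792
R = 61.4224 / 0.792 = 77.55

77.55 m^2


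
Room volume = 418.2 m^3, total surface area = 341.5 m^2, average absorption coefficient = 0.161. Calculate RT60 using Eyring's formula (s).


Given values:
  V = 418.2 m^3, S = 341.5 m^2, alpha = 0.161
Formula: RT60 = 0.161 * V / (-S * ln(1 - alpha))
Compute ln(1 - 0.161) = ln(0.839) = -0.175545
Denominator: -341.5 * -0.175545 = 59.9486
Numerator: 0.161 * 418.2 = 67.3302
RT60 = 67.3302 / 59.9486 = 1.123

1.123 s


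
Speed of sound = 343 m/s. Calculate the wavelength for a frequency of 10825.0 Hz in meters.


Given values:
  c = 343 m/s, f = 10825.0 Hz
Formula: lambda = c / f
lambda = 343 / 10825.0
lambda = 0.0317

0.0317 m


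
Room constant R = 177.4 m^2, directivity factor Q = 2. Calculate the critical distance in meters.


Given values:
  R = 177.4 m^2, Q = 2
Formula: d_c = 0.141 * sqrt(Q * R)
Compute Q * R = 2 * 177.4 = 354.8
Compute sqrt(354.8) = 18.8361
d_c = 0.141 * 18.8361 = 2.656

2.656 m


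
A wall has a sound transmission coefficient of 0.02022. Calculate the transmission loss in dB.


Given values:
  tau = 0.02022
Formula: TL = 10 * log10(1 / tau)
Compute 1 / tau = 1 / 0.02022 = 49.456
Compute log10(49.456) = 1.694219
TL = 10 * 1.694219 = 16.94

16.94 dB


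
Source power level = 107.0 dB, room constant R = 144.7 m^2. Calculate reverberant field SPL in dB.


Given values:
  Lw = 107.0 dB, R = 144.7 m^2
Formula: SPL = Lw + 10 * log10(4 / R)
Compute 4 / R = 4 / 144.7 = 0.027643
Compute 10 * log10(0.027643) = -15.5841
SPL = 107.0 + (-15.5841) = 91.42

91.42 dB


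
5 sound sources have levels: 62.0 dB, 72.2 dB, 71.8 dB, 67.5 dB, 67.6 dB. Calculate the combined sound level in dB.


Formula: L_total = 10 * log10( sum(10^(Li/10)) )
  Source 1: 10^(62.0/10) = 1584893.1925
  Source 2: 10^(72.2/10) = 16595869.0744
  Source 3: 10^(71.8/10) = 15135612.4844
  Source 4: 10^(67.5/10) = 5623413.2519
  Source 5: 10^(67.6/10) = 5754399.3734
Sum of linear values = 44694187.3766
L_total = 10 * log10(44694187.3766) = 76.5

76.5 dB


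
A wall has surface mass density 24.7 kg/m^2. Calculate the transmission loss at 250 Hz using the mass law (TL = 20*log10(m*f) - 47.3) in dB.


Given values:
  m = 24.7 kg/m^2, f = 250 Hz
Formula: TL = 20 * log10(m * f) - 47.3
Compute m * f = 24.7 * 250 = 6175.0
Compute log10(6175.0) = 3.790637
Compute 20 * 3.790637 = 75.8127
TL = 75.8127 - 47.3 = 28.51

28.51 dB


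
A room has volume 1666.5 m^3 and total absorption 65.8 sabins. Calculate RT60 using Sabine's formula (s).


Given values:
  V = 1666.5 m^3
  A = 65.8 sabins
Formula: RT60 = 0.161 * V / A
Numerator: 0.161 * 1666.5 = 268.3065
RT60 = 268.3065 / 65.8 = 4.078

4.078 s


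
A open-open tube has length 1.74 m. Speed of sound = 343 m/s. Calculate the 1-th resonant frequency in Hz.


Given values:
  Tube type: open-open, L = 1.74 m, c = 343 m/s, n = 1
Formula: f_n = n * c / (2 * L)
Compute 2 * L = 2 * 1.74 = 3.48
f = 1 * 343 / 3.48
f = 98.56

98.56 Hz


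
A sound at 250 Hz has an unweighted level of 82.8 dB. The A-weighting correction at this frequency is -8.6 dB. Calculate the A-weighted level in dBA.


Given values:
  SPL = 82.8 dB
  A-weighting at 250 Hz = -8.6 dB
Formula: L_A = SPL + A_weight
L_A = 82.8 + (-8.6)
L_A = 74.2

74.2 dBA


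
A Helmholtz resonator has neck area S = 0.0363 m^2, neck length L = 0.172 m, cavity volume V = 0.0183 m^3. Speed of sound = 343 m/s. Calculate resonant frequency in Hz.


Given values:
  S = 0.0363 m^2, L = 0.172 m, V = 0.0183 m^3, c = 343 m/s
Formula: f = (c / (2*pi)) * sqrt(S / (V * L))
Compute V * L = 0.0183 * 0.172 = 0.0031476
Compute S / (V * L) = 0.0363 / 0.0031476 = 11.5326
Compute sqrt(11.5326) = 3.395968
Compute c / (2*pi) = 343 / 6.283185 = 54.590148
f = 54.590148 * 3.395968 = 185.39

185.39 Hz


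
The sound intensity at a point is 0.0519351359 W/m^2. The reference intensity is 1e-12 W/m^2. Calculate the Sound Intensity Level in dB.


Given values:
  I = 0.0519351359 W/m^2
  I_ref = 1e-12 W/m^2
Formula: SIL = 10 * log10(I / I_ref)
Compute ratio: I / I_ref = 51935135900
Compute log10: log10(51935135900) = 10.715461
Multiply: SIL = 10 * 10.715461 = 107.15

107.15 dB


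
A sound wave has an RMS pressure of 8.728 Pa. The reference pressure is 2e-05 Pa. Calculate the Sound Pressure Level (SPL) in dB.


Given values:
  p = 8.728 Pa
  p_ref = 2e-05 Pa
Formula: SPL = 20 * log10(p / p_ref)
Compute ratio: p / p_ref = 8.728 / 2e-05 = 436400
Compute log10: log10(436400) = 5.639885
Multiply: SPL = 20 * 5.639885 = 112.8

112.8 dB


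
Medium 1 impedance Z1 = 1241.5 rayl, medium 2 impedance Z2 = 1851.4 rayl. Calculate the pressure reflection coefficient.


Given values:
  Z1 = 1241.5 rayl, Z2 = 1851.4 rayl
Formula: R = (Z2 - Z1) / (Z2 + Z1)
Numerator: Z2 - Z1 = 1851.4 - 1241.5 = 609.9
Denominator: Z2 + Z1 = 1851.4 + 1241.5 = 3092.9
R = 609.9 / 3092.9 = 0.1972

0.1972


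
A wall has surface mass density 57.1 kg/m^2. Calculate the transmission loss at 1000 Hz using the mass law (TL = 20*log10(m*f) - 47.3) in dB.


Given values:
  m = 57.1 kg/m^2, f = 1000 Hz
Formula: TL = 20 * log10(m * f) - 47.3
Compute m * f = 57.1 * 1000 = 57100.0
Compute log10(57100.0) = 4.756636
Compute 20 * 4.756636 = 95.1327
TL = 95.1327 - 47.3 = 47.83

47.83 dB


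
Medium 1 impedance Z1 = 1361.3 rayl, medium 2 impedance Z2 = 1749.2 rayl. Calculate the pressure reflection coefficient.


Given values:
  Z1 = 1361.3 rayl, Z2 = 1749.2 rayl
Formula: R = (Z2 - Z1) / (Z2 + Z1)
Numerator: Z2 - Z1 = 1749.2 - 1361.3 = 387.9
Denominator: Z2 + Z1 = 1749.2 + 1361.3 = 3110.5
R = 387.9 / 3110.5 = 0.1247

0.1247


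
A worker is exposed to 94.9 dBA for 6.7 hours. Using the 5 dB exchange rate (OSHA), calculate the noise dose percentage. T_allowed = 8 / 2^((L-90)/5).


Given values:
  L = 94.9 dBA, T = 6.7 hours
Formula: T_allowed = 8 / 2^((L - 90) / 5)
Compute exponent: (94.9 - 90) / 5 = 0.98
Compute 2^(0.98) = 1.972465
T_allowed = 8 / 1.972465 = 4.055839 hours
Dose = (T / T_allowed) * 100
Dose = (6.7 / 4.055839) * 100 = 165.19

165.19 %


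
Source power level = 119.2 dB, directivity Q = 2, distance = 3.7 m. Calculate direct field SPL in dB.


Given values:
  Lw = 119.2 dB, Q = 2, r = 3.7 m
Formula: SPL = Lw + 10 * log10(Q / (4 * pi * r^2))
Compute 4 * pi * r^2 = 4 * pi * 3.7^2 = 172.0336
Compute Q / denom = 2 / 172.0336 = 0.01162564
Compute 10 * log10(0.01162564) = -19.3458
SPL = 119.2 + (-19.3458) = 99.85

99.85 dB


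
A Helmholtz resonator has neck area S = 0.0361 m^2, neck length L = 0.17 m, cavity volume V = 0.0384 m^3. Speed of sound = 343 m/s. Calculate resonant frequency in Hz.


Given values:
  S = 0.0361 m^2, L = 0.17 m, V = 0.0384 m^3, c = 343 m/s
Formula: f = (c / (2*pi)) * sqrt(S / (V * L))
Compute V * L = 0.0384 * 0.17 = 0.006528
Compute S / (V * L) = 0.0361 / 0.006528 = 5.53
Compute sqrt(5.53) = 2.351595
Compute c / (2*pi) = 343 / 6.283185 = 54.590148
f = 54.590148 * 2.351595 = 128.37

128.37 Hz


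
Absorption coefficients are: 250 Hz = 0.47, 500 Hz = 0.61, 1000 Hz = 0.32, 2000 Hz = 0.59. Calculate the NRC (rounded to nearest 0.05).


Given values:
  a_250 = 0.47, a_500 = 0.61
  a_1000 = 0.32, a_2000 = 0.59
Formula: NRC = (a250 + a500 + a1000 + a2000) / 4
Sum = 0.47 + 0.61 + 0.32 + 0.59 = 1.99
NRC = 1.99 / 4 = 0.4975
Rounded to nearest 0.05: 0.5

0.5


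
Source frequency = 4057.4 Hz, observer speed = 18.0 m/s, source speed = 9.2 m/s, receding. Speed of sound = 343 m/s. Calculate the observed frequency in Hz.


Given values:
  f_s = 4057.4 Hz, v_o = 18.0 m/s, v_s = 9.2 m/s
  Direction: receding
Formula: f_o = f_s * (c - v_o) / (c + v_s)
Numerator: c - v_o = 343 - 18.0 = 325.0
Denominator: c + v_s = 343 + 9.2 = 352.2
f_o = 4057.4 * 325.0 / 352.2 = 3744.05

3744.05 Hz


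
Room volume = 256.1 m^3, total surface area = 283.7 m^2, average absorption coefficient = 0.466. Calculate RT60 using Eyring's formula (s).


Given values:
  V = 256.1 m^3, S = 283.7 m^2, alpha = 0.466
Formula: RT60 = 0.161 * V / (-S * ln(1 - alpha))
Compute ln(1 - 0.466) = ln(0.534) = -0.627359
Denominator: -283.7 * -0.627359 = 177.9817
Numerator: 0.161 * 256.1 = 41.2321
RT60 = 41.2321 / 177.9817 = 0.232

0.232 s


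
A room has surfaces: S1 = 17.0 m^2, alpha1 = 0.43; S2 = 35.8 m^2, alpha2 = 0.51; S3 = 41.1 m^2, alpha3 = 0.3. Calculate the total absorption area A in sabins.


Given surfaces:
  Surface 1: 17.0 * 0.43 = 7.31
  Surface 2: 35.8 * 0.51 = 18.258
  Surface 3: 41.1 * 0.3 = 12.33
Formula: A = sum(Si * alpha_i)
A = 7.31 + 18.258 + 12.33
A = 37.9

37.9 sabins


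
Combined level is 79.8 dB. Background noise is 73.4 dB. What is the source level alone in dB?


Given values:
  L_total = 79.8 dB, L_bg = 73.4 dB
Formula: L_source = 10 * log10(10^(L_total/10) - 10^(L_bg/10))
Convert to linear:
  10^(79.8/10) = 95499258.6021
  10^(73.4/10) = 21877616.2395
Difference: 95499258.6021 - 21877616.2395 = 73621642.3626
L_source = 10 * log10(73621642.3626) = 78.67

78.67 dB


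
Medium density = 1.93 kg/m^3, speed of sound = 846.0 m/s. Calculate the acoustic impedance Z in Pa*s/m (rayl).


Given values:
  rho = 1.93 kg/m^3
  c = 846.0 m/s
Formula: Z = rho * c
Z = 1.93 * 846.0
Z = 1632.78

1632.78 rayl


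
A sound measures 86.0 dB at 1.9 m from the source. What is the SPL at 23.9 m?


Given values:
  SPL1 = 86.0 dB, r1 = 1.9 m, r2 = 23.9 m
Formula: SPL2 = SPL1 - 20 * log10(r2 / r1)
Compute ratio: r2 / r1 = 23.9 / 1.9 = 12.5789
Compute log10: log10(12.5789) = 1.099643
Compute drop: 20 * 1.099643 = 21.9929
SPL2 = 86.0 - 21.9929 = 64.01

64.01 dB


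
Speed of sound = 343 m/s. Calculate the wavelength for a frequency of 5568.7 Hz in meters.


Given values:
  c = 343 m/s, f = 5568.7 Hz
Formula: lambda = c / f
lambda = 343 / 5568.7
lambda = 0.0616

0.0616 m


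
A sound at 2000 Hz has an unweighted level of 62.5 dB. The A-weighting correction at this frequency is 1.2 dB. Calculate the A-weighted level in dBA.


Given values:
  SPL = 62.5 dB
  A-weighting at 2000 Hz = 1.2 dB
Formula: L_A = SPL + A_weight
L_A = 62.5 + (1.2)
L_A = 63.7

63.7 dBA


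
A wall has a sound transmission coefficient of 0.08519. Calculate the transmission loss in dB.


Given values:
  tau = 0.08519
Formula: TL = 10 * log10(1 / tau)
Compute 1 / tau = 1 / 0.08519 = 11.7385
Compute log10(11.7385) = 1.069613
TL = 10 * 1.069613 = 10.7

10.7 dB


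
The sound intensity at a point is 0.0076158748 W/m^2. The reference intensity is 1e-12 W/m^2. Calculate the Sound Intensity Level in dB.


Given values:
  I = 0.0076158748 W/m^2
  I_ref = 1e-12 W/m^2
Formula: SIL = 10 * log10(I / I_ref)
Compute ratio: I / I_ref = 7615874800
Compute log10: log10(7615874800) = 9.88172
Multiply: SIL = 10 * 9.88172 = 98.82

98.82 dB


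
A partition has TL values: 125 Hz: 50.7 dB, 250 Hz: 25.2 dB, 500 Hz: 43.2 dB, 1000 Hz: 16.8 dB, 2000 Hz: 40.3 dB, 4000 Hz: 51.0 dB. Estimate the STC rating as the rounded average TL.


Given TL values at each frequency:
  125 Hz: 50.7 dB
  250 Hz: 25.2 dB
  500 Hz: 43.2 dB
  1000 Hz: 16.8 dB
  2000 Hz: 40.3 dB
  4000 Hz: 51.0 dB
Formula: STC ~ round(average of TL values)
Sum = 50.7 + 25.2 + 43.2 + 16.8 + 40.3 + 51.0 = 227.2
Average = 227.2 / 6 = 37.87
Rounded: 38

38


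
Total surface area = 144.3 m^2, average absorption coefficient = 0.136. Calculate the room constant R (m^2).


Given values:
  S = 144.3 m^2, alpha = 0.136
Formula: R = S * alpha / (1 - alpha)
Numerator: 144.3 * 0.136 = 19.6248
Denominator: 1 - 0.136 = 0.864
R = 19.6248 / 0.864 = 22.71

22.71 m^2


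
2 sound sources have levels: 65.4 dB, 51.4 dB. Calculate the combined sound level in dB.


Formula: L_total = 10 * log10( sum(10^(Li/10)) )
  Source 1: 10^(65.4/10) = 3467368.5045
  Source 2: 10^(51.4/10) = 138038.4265
Sum of linear values = 3605406.931
L_total = 10 * log10(3605406.931) = 65.57

65.57 dB


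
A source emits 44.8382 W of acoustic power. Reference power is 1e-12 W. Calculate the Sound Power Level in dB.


Given values:
  W = 44.8382 W
  W_ref = 1e-12 W
Formula: SWL = 10 * log10(W / W_ref)
Compute ratio: W / W_ref = 44838200000000
Compute log10: log10(44838200000000) = 13.651648
Multiply: SWL = 10 * 13.651648 = 136.52

136.52 dB


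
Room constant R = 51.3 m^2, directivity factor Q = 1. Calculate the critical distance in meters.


Given values:
  R = 51.3 m^2, Q = 1
Formula: d_c = 0.141 * sqrt(Q * R)
Compute Q * R = 1 * 51.3 = 51.3
Compute sqrt(51.3) = 7.1624
d_c = 0.141 * 7.1624 = 1.01

1.01 m


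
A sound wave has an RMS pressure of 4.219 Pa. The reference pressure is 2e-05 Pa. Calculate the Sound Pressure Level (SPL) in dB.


Given values:
  p = 4.219 Pa
  p_ref = 2e-05 Pa
Formula: SPL = 20 * log10(p / p_ref)
Compute ratio: p / p_ref = 4.219 / 2e-05 = 210950
Compute log10: log10(210950) = 5.32418
Multiply: SPL = 20 * 5.32418 = 106.48

106.48 dB


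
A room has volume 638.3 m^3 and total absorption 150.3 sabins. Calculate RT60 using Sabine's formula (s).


Given values:
  V = 638.3 m^3
  A = 150.3 sabins
Formula: RT60 = 0.161 * V / A
Numerator: 0.161 * 638.3 = 102.7663
RT60 = 102.7663 / 150.3 = 0.684

0.684 s


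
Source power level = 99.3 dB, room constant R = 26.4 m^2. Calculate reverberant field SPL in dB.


Given values:
  Lw = 99.3 dB, R = 26.4 m^2
Formula: SPL = Lw + 10 * log10(4 / R)
Compute 4 / R = 4 / 26.4 = 0.151515
Compute 10 * log10(0.151515) = -8.1954
SPL = 99.3 + (-8.1954) = 91.1

91.1 dB


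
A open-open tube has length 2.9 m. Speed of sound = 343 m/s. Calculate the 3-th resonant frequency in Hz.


Given values:
  Tube type: open-open, L = 2.9 m, c = 343 m/s, n = 3
Formula: f_n = n * c / (2 * L)
Compute 2 * L = 2 * 2.9 = 5.8
f = 3 * 343 / 5.8
f = 177.41

177.41 Hz


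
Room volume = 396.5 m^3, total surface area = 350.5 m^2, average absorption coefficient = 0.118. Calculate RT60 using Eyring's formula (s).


Given values:
  V = 396.5 m^3, S = 350.5 m^2, alpha = 0.118
Formula: RT60 = 0.161 * V / (-S * ln(1 - alpha))
Compute ln(1 - 0.118) = ln(0.882) = -0.125563
Denominator: -350.5 * -0.125563 = 44.0098
Numerator: 0.161 * 396.5 = 63.8365
RT60 = 63.8365 / 44.0098 = 1.451

1.451 s


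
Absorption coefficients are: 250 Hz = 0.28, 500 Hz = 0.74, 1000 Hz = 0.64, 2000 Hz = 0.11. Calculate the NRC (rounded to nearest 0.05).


Given values:
  a_250 = 0.28, a_500 = 0.74
  a_1000 = 0.64, a_2000 = 0.11
Formula: NRC = (a250 + a500 + a1000 + a2000) / 4
Sum = 0.28 + 0.74 + 0.64 + 0.11 = 1.77
NRC = 1.77 / 4 = 0.4425
Rounded to nearest 0.05: 0.45

0.45


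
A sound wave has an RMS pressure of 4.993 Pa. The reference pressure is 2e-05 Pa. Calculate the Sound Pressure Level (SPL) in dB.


Given values:
  p = 4.993 Pa
  p_ref = 2e-05 Pa
Formula: SPL = 20 * log10(p / p_ref)
Compute ratio: p / p_ref = 4.993 / 2e-05 = 249650
Compute log10: log10(249650) = 5.397332
Multiply: SPL = 20 * 5.397332 = 107.95

107.95 dB


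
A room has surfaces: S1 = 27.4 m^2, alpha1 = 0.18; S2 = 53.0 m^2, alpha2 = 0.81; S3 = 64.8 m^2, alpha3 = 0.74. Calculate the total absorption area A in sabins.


Given surfaces:
  Surface 1: 27.4 * 0.18 = 4.932
  Surface 2: 53.0 * 0.81 = 42.93
  Surface 3: 64.8 * 0.74 = 47.952
Formula: A = sum(Si * alpha_i)
A = 4.932 + 42.93 + 47.952
A = 95.81

95.81 sabins


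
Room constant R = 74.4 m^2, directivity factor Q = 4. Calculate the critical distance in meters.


Given values:
  R = 74.4 m^2, Q = 4
Formula: d_c = 0.141 * sqrt(Q * R)
Compute Q * R = 4 * 74.4 = 297.6
Compute sqrt(297.6) = 17.2511
d_c = 0.141 * 17.2511 = 2.432

2.432 m


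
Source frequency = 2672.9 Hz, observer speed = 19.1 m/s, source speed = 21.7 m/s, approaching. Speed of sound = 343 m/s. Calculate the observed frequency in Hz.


Given values:
  f_s = 2672.9 Hz, v_o = 19.1 m/s, v_s = 21.7 m/s
  Direction: approaching
Formula: f_o = f_s * (c + v_o) / (c - v_s)
Numerator: c + v_o = 343 + 19.1 = 362.1
Denominator: c - v_s = 343 - 21.7 = 321.3
f_o = 2672.9 * 362.1 / 321.3 = 3012.32

3012.32 Hz


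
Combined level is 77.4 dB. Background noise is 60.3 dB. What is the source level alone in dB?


Given values:
  L_total = 77.4 dB, L_bg = 60.3 dB
Formula: L_source = 10 * log10(10^(L_total/10) - 10^(L_bg/10))
Convert to linear:
  10^(77.4/10) = 54954087.3858
  10^(60.3/10) = 1071519.3052
Difference: 54954087.3858 - 1071519.3052 = 53882568.0806
L_source = 10 * log10(53882568.0806) = 77.31

77.31 dB


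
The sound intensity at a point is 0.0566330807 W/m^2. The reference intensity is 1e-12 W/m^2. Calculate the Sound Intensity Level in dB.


Given values:
  I = 0.0566330807 W/m^2
  I_ref = 1e-12 W/m^2
Formula: SIL = 10 * log10(I / I_ref)
Compute ratio: I / I_ref = 56633080700
Compute log10: log10(56633080700) = 10.75307
Multiply: SIL = 10 * 10.75307 = 107.53

107.53 dB


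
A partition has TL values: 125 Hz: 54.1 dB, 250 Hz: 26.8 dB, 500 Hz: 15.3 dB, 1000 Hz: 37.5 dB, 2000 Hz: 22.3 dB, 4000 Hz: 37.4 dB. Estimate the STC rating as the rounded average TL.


Given TL values at each frequency:
  125 Hz: 54.1 dB
  250 Hz: 26.8 dB
  500 Hz: 15.3 dB
  1000 Hz: 37.5 dB
  2000 Hz: 22.3 dB
  4000 Hz: 37.4 dB
Formula: STC ~ round(average of TL values)
Sum = 54.1 + 26.8 + 15.3 + 37.5 + 22.3 + 37.4 = 193.4
Average = 193.4 / 6 = 32.23
Rounded: 32

32


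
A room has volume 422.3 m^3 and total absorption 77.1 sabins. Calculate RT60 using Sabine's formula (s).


Given values:
  V = 422.3 m^3
  A = 77.1 sabins
Formula: RT60 = 0.161 * V / A
Numerator: 0.161 * 422.3 = 67.9903
RT60 = 67.9903 / 77.1 = 0.882

0.882 s


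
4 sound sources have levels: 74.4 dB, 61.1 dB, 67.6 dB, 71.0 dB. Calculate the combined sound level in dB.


Formula: L_total = 10 * log10( sum(10^(Li/10)) )
  Source 1: 10^(74.4/10) = 27542287.0334
  Source 2: 10^(61.1/10) = 1288249.5517
  Source 3: 10^(67.6/10) = 5754399.3734
  Source 4: 10^(71.0/10) = 12589254.1179
Sum of linear values = 47174190.0764
L_total = 10 * log10(47174190.0764) = 76.74

76.74 dB


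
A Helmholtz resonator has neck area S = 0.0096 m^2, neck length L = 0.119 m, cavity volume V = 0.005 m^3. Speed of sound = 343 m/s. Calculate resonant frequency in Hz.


Given values:
  S = 0.0096 m^2, L = 0.119 m, V = 0.005 m^3, c = 343 m/s
Formula: f = (c / (2*pi)) * sqrt(S / (V * L))
Compute V * L = 0.005 * 0.119 = 0.000595
Compute S / (V * L) = 0.0096 / 0.000595 = 16.1345
Compute sqrt(16.1345) = 4.016777
Compute c / (2*pi) = 343 / 6.283185 = 54.590148
f = 54.590148 * 4.016777 = 219.28

219.28 Hz


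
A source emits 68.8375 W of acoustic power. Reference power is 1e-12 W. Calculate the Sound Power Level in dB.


Given values:
  W = 68.8375 W
  W_ref = 1e-12 W
Formula: SWL = 10 * log10(W / W_ref)
Compute ratio: W / W_ref = 68837500000000
Compute log10: log10(68837500000000) = 13.837825
Multiply: SWL = 10 * 13.837825 = 138.38

138.38 dB


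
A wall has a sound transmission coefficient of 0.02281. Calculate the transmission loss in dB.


Given values:
  tau = 0.02281
Formula: TL = 10 * log10(1 / tau)
Compute 1 / tau = 1 / 0.02281 = 43.8404
Compute log10(43.8404) = 1.641875
TL = 10 * 1.641875 = 16.42

16.42 dB


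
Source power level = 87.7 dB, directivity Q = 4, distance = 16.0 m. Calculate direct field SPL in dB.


Given values:
  Lw = 87.7 dB, Q = 4, r = 16.0 m
Formula: SPL = Lw + 10 * log10(Q / (4 * pi * r^2))
Compute 4 * pi * r^2 = 4 * pi * 16.0^2 = 3216.9909
Compute Q / denom = 4 / 3216.9909 = 0.0012434
Compute 10 * log10(0.0012434) = -29.0539
SPL = 87.7 + (-29.0539) = 58.65

58.65 dB


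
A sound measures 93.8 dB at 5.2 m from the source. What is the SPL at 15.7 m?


Given values:
  SPL1 = 93.8 dB, r1 = 5.2 m, r2 = 15.7 m
Formula: SPL2 = SPL1 - 20 * log10(r2 / r1)
Compute ratio: r2 / r1 = 15.7 / 5.2 = 3.0192
Compute log10: log10(3.0192) = 0.479892
Compute drop: 20 * 0.479892 = 9.5978
SPL2 = 93.8 - 9.5978 = 84.2

84.2 dB


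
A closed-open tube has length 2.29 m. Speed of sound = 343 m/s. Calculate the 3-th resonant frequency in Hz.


Given values:
  Tube type: closed-open, L = 2.29 m, c = 343 m/s, n = 3
Formula: f_n = (2n - 1) * c / (4 * L)
Compute 2n - 1 = 2*3 - 1 = 5
Compute 4 * L = 4 * 2.29 = 9.16
f = 5 * 343 / 9.16
f = 187.23

187.23 Hz


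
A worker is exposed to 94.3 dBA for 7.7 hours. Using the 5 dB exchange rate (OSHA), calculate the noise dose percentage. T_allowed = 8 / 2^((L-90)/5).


Given values:
  L = 94.3 dBA, T = 7.7 hours
Formula: T_allowed = 8 / 2^((L - 90) / 5)
Compute exponent: (94.3 - 90) / 5 = 0.86
Compute 2^(0.86) = 1.815038
T_allowed = 8 / 1.815038 = 4.407621 hours
Dose = (T / T_allowed) * 100
Dose = (7.7 / 4.407621) * 100 = 174.7

174.7 %


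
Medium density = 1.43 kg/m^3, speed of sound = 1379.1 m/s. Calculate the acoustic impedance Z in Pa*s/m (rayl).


Given values:
  rho = 1.43 kg/m^3
  c = 1379.1 m/s
Formula: Z = rho * c
Z = 1.43 * 1379.1
Z = 1972.11

1972.11 rayl


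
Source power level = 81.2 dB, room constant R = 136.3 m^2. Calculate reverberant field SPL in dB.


Given values:
  Lw = 81.2 dB, R = 136.3 m^2
Formula: SPL = Lw + 10 * log10(4 / R)
Compute 4 / R = 4 / 136.3 = 0.029347
Compute 10 * log10(0.029347) = -15.3244
SPL = 81.2 + (-15.3244) = 65.88

65.88 dB


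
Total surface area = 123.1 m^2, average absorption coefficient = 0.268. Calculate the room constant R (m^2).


Given values:
  S = 123.1 m^2, alpha = 0.268
Formula: R = S * alpha / (1 - alpha)
Numerator: 123.1 * 0.268 = 32.9908
Denominator: 1 - 0.268 = 0.732
R = 32.9908 / 0.732 = 45.07

45.07 m^2


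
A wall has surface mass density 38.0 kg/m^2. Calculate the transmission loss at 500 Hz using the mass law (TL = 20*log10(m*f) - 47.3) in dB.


Given values:
  m = 38.0 kg/m^2, f = 500 Hz
Formula: TL = 20 * log10(m * f) - 47.3
Compute m * f = 38.0 * 500 = 19000.0
Compute log10(19000.0) = 4.278754
Compute 20 * 4.278754 = 85.5751
TL = 85.5751 - 47.3 = 38.28

38.28 dB


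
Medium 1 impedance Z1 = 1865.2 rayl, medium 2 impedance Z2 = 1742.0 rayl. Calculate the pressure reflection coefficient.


Given values:
  Z1 = 1865.2 rayl, Z2 = 1742.0 rayl
Formula: R = (Z2 - Z1) / (Z2 + Z1)
Numerator: Z2 - Z1 = 1742.0 - 1865.2 = -123.2
Denominator: Z2 + Z1 = 1742.0 + 1865.2 = 3607.2
R = -123.2 / 3607.2 = -0.0342

-0.0342


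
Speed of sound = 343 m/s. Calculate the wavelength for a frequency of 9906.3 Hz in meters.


Given values:
  c = 343 m/s, f = 9906.3 Hz
Formula: lambda = c / f
lambda = 343 / 9906.3
lambda = 0.0346

0.0346 m


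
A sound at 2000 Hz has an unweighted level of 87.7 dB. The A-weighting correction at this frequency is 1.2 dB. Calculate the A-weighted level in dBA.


Given values:
  SPL = 87.7 dB
  A-weighting at 2000 Hz = 1.2 dB
Formula: L_A = SPL + A_weight
L_A = 87.7 + (1.2)
L_A = 88.9

88.9 dBA


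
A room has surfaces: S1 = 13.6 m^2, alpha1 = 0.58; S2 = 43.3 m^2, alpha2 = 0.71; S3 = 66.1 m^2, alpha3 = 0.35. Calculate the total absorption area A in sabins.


Given surfaces:
  Surface 1: 13.6 * 0.58 = 7.888
  Surface 2: 43.3 * 0.71 = 30.743
  Surface 3: 66.1 * 0.35 = 23.135
Formula: A = sum(Si * alpha_i)
A = 7.888 + 30.743 + 23.135
A = 61.77

61.77 sabins


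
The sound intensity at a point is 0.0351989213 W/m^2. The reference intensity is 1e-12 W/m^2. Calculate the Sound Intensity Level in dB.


Given values:
  I = 0.0351989213 W/m^2
  I_ref = 1e-12 W/m^2
Formula: SIL = 10 * log10(I / I_ref)
Compute ratio: I / I_ref = 35198921300
Compute log10: log10(35198921300) = 10.546529
Multiply: SIL = 10 * 10.546529 = 105.47

105.47 dB


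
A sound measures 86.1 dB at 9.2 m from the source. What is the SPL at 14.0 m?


Given values:
  SPL1 = 86.1 dB, r1 = 9.2 m, r2 = 14.0 m
Formula: SPL2 = SPL1 - 20 * log10(r2 / r1)
Compute ratio: r2 / r1 = 14.0 / 9.2 = 1.5217
Compute log10: log10(1.5217) = 0.182329
Compute drop: 20 * 0.182329 = 3.6466
SPL2 = 86.1 - 3.6466 = 82.45

82.45 dB


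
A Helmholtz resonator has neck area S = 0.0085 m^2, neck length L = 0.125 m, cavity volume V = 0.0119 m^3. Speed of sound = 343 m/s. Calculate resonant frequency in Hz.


Given values:
  S = 0.0085 m^2, L = 0.125 m, V = 0.0119 m^3, c = 343 m/s
Formula: f = (c / (2*pi)) * sqrt(S / (V * L))
Compute V * L = 0.0119 * 0.125 = 0.0014875
Compute S / (V * L) = 0.0085 / 0.0014875 = 5.7143
Compute sqrt(5.7143) = 2.39046
Compute c / (2*pi) = 343 / 6.283185 = 54.590148
f = 54.590148 * 2.39046 = 130.5

130.5 Hz


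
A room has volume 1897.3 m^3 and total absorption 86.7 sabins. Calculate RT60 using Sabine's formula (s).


Given values:
  V = 1897.3 m^3
  A = 86.7 sabins
Formula: RT60 = 0.161 * V / A
Numerator: 0.161 * 1897.3 = 305.4653
RT60 = 305.4653 / 86.7 = 3.523

3.523 s


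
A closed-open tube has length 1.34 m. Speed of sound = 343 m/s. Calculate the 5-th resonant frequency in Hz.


Given values:
  Tube type: closed-open, L = 1.34 m, c = 343 m/s, n = 5
Formula: f_n = (2n - 1) * c / (4 * L)
Compute 2n - 1 = 2*5 - 1 = 9
Compute 4 * L = 4 * 1.34 = 5.36
f = 9 * 343 / 5.36
f = 575.93

575.93 Hz


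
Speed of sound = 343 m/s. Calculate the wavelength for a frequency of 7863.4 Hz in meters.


Given values:
  c = 343 m/s, f = 7863.4 Hz
Formula: lambda = c / f
lambda = 343 / 7863.4
lambda = 0.0436

0.0436 m


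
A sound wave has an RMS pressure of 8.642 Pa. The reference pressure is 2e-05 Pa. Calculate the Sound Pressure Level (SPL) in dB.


Given values:
  p = 8.642 Pa
  p_ref = 2e-05 Pa
Formula: SPL = 20 * log10(p / p_ref)
Compute ratio: p / p_ref = 8.642 / 2e-05 = 432100
Compute log10: log10(432100) = 5.635584
Multiply: SPL = 20 * 5.635584 = 112.71

112.71 dB


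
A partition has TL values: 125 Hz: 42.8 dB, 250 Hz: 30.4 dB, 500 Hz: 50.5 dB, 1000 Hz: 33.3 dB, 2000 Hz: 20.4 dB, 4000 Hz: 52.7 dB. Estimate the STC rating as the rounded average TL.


Given TL values at each frequency:
  125 Hz: 42.8 dB
  250 Hz: 30.4 dB
  500 Hz: 50.5 dB
  1000 Hz: 33.3 dB
  2000 Hz: 20.4 dB
  4000 Hz: 52.7 dB
Formula: STC ~ round(average of TL values)
Sum = 42.8 + 30.4 + 50.5 + 33.3 + 20.4 + 52.7 = 230.1
Average = 230.1 / 6 = 38.35
Rounded: 38

38


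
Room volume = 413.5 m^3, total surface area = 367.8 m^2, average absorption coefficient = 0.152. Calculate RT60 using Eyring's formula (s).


Given values:
  V = 413.5 m^3, S = 367.8 m^2, alpha = 0.152
Formula: RT60 = 0.161 * V / (-S * ln(1 - alpha))
Compute ln(1 - 0.152) = ln(0.848) = -0.164875
Denominator: -367.8 * -0.164875 = 60.641
Numerator: 0.161 * 413.5 = 66.5735
RT60 = 66.5735 / 60.641 = 1.098

1.098 s


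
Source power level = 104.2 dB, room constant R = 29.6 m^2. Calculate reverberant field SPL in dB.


Given values:
  Lw = 104.2 dB, R = 29.6 m^2
Formula: SPL = Lw + 10 * log10(4 / R)
Compute 4 / R = 4 / 29.6 = 0.135135
Compute 10 * log10(0.135135) = -8.6923
SPL = 104.2 + (-8.6923) = 95.51

95.51 dB


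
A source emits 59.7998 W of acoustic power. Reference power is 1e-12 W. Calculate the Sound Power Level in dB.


Given values:
  W = 59.7998 W
  W_ref = 1e-12 W
Formula: SWL = 10 * log10(W / W_ref)
Compute ratio: W / W_ref = 59799800000000
Compute log10: log10(59799800000000) = 13.7767
Multiply: SWL = 10 * 13.7767 = 137.77

137.77 dB


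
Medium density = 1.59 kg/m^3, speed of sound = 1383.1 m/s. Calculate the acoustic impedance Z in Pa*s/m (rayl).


Given values:
  rho = 1.59 kg/m^3
  c = 1383.1 m/s
Formula: Z = rho * c
Z = 1.59 * 1383.1
Z = 2199.13

2199.13 rayl


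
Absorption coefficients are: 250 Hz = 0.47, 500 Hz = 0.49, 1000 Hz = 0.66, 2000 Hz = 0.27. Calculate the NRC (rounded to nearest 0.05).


Given values:
  a_250 = 0.47, a_500 = 0.49
  a_1000 = 0.66, a_2000 = 0.27
Formula: NRC = (a250 + a500 + a1000 + a2000) / 4
Sum = 0.47 + 0.49 + 0.66 + 0.27 = 1.89
NRC = 1.89 / 4 = 0.4725
Rounded to nearest 0.05: 0.45

0.45


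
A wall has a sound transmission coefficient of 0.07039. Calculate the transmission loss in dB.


Given values:
  tau = 0.07039
Formula: TL = 10 * log10(1 / tau)
Compute 1 / tau = 1 / 0.07039 = 14.2066
Compute log10(14.2066) = 1.15249
TL = 10 * 1.15249 = 11.52

11.52 dB


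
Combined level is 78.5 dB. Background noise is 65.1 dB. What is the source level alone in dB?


Given values:
  L_total = 78.5 dB, L_bg = 65.1 dB
Formula: L_source = 10 * log10(10^(L_total/10) - 10^(L_bg/10))
Convert to linear:
  10^(78.5/10) = 70794578.4384
  10^(65.1/10) = 3235936.5693
Difference: 70794578.4384 - 3235936.5693 = 67558641.8691
L_source = 10 * log10(67558641.8691) = 78.3

78.3 dB


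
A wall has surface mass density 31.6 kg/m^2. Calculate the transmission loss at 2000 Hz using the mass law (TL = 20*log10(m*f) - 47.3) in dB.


Given values:
  m = 31.6 kg/m^2, f = 2000 Hz
Formula: TL = 20 * log10(m * f) - 47.3
Compute m * f = 31.6 * 2000 = 63200.0
Compute log10(63200.0) = 4.800717
Compute 20 * 4.800717 = 96.0143
TL = 96.0143 - 47.3 = 48.71

48.71 dB


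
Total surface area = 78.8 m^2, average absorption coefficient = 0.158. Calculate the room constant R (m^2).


Given values:
  S = 78.8 m^2, alpha = 0.158
Formula: R = S * alpha / (1 - alpha)
Numerator: 78.8 * 0.158 = 12.4504
Denominator: 1 - 0.158 = 0.842
R = 12.4504 / 0.842 = 14.79

14.79 m^2


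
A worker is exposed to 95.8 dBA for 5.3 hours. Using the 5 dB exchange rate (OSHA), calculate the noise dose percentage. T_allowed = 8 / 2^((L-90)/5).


Given values:
  L = 95.8 dBA, T = 5.3 hours
Formula: T_allowed = 8 / 2^((L - 90) / 5)
Compute exponent: (95.8 - 90) / 5 = 1.16
Compute 2^(1.16) = 2.234574
T_allowed = 8 / 2.234574 = 3.580101 hours
Dose = (T / T_allowed) * 100
Dose = (5.3 / 3.580101) * 100 = 148.04

148.04 %


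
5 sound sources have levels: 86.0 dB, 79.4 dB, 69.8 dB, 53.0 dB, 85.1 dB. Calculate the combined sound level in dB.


Formula: L_total = 10 * log10( sum(10^(Li/10)) )
  Source 1: 10^(86.0/10) = 398107170.5535
  Source 2: 10^(79.4/10) = 87096358.9956
  Source 3: 10^(69.8/10) = 9549925.8602
  Source 4: 10^(53.0/10) = 199526.2315
  Source 5: 10^(85.1/10) = 323593656.9296
Sum of linear values = 818546638.5704
L_total = 10 * log10(818546638.5704) = 89.13

89.13 dB


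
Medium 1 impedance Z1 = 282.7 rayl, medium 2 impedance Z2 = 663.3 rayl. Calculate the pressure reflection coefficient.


Given values:
  Z1 = 282.7 rayl, Z2 = 663.3 rayl
Formula: R = (Z2 - Z1) / (Z2 + Z1)
Numerator: Z2 - Z1 = 663.3 - 282.7 = 380.6
Denominator: Z2 + Z1 = 663.3 + 282.7 = 946.0
R = 380.6 / 946.0 = 0.4023

0.4023


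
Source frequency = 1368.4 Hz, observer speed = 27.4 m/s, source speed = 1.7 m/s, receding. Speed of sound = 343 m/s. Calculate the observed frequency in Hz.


Given values:
  f_s = 1368.4 Hz, v_o = 27.4 m/s, v_s = 1.7 m/s
  Direction: receding
Formula: f_o = f_s * (c - v_o) / (c + v_s)
Numerator: c - v_o = 343 - 27.4 = 315.6
Denominator: c + v_s = 343 + 1.7 = 344.7
f_o = 1368.4 * 315.6 / 344.7 = 1252.88

1252.88 Hz


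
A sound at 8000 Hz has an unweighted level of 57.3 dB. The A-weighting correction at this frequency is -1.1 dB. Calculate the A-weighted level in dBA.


Given values:
  SPL = 57.3 dB
  A-weighting at 8000 Hz = -1.1 dB
Formula: L_A = SPL + A_weight
L_A = 57.3 + (-1.1)
L_A = 56.2

56.2 dBA


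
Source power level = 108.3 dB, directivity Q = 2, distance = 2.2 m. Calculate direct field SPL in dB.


Given values:
  Lw = 108.3 dB, Q = 2, r = 2.2 m
Formula: SPL = Lw + 10 * log10(Q / (4 * pi * r^2))
Compute 4 * pi * r^2 = 4 * pi * 2.2^2 = 60.8212
Compute Q / denom = 2 / 60.8212 = 0.03288327
Compute 10 * log10(0.03288327) = -14.8303
SPL = 108.3 + (-14.8303) = 93.47

93.47 dB


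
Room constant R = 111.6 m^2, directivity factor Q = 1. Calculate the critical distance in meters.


Given values:
  R = 111.6 m^2, Q = 1
Formula: d_c = 0.141 * sqrt(Q * R)
Compute Q * R = 1 * 111.6 = 111.6
Compute sqrt(111.6) = 10.5641
d_c = 0.141 * 10.5641 = 1.49

1.49 m


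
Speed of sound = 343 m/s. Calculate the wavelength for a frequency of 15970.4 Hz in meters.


Given values:
  c = 343 m/s, f = 15970.4 Hz
Formula: lambda = c / f
lambda = 343 / 15970.4
lambda = 0.0215

0.0215 m


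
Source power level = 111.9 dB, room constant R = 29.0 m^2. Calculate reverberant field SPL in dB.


Given values:
  Lw = 111.9 dB, R = 29.0 m^2
Formula: SPL = Lw + 10 * log10(4 / R)
Compute 4 / R = 4 / 29.0 = 0.137931
Compute 10 * log10(0.137931) = -8.6034
SPL = 111.9 + (-8.6034) = 103.3

103.3 dB


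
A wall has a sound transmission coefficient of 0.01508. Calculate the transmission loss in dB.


Given values:
  tau = 0.01508
Formula: TL = 10 * log10(1 / tau)
Compute 1 / tau = 1 / 0.01508 = 66.313
Compute log10(66.313) = 1.821599
TL = 10 * 1.821599 = 18.22

18.22 dB


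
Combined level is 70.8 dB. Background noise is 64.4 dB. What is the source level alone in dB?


Given values:
  L_total = 70.8 dB, L_bg = 64.4 dB
Formula: L_source = 10 * log10(10^(L_total/10) - 10^(L_bg/10))
Convert to linear:
  10^(70.8/10) = 12022644.3462
  10^(64.4/10) = 2754228.7033
Difference: 12022644.3462 - 2754228.7033 = 9268415.6429
L_source = 10 * log10(9268415.6429) = 69.67

69.67 dB


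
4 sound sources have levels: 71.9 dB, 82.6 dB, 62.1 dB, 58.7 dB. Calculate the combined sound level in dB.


Formula: L_total = 10 * log10( sum(10^(Li/10)) )
  Source 1: 10^(71.9/10) = 15488166.1891
  Source 2: 10^(82.6/10) = 181970085.861
  Source 3: 10^(62.1/10) = 1621810.0974
  Source 4: 10^(58.7/10) = 741310.2413
Sum of linear values = 199821372.3888
L_total = 10 * log10(199821372.3888) = 83.01

83.01 dB


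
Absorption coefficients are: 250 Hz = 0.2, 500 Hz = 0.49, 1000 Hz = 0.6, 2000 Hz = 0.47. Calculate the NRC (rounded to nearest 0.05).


Given values:
  a_250 = 0.2, a_500 = 0.49
  a_1000 = 0.6, a_2000 = 0.47
Formula: NRC = (a250 + a500 + a1000 + a2000) / 4
Sum = 0.2 + 0.49 + 0.6 + 0.47 = 1.76
NRC = 1.76 / 4 = 0.44
Rounded to nearest 0.05: 0.45

0.45


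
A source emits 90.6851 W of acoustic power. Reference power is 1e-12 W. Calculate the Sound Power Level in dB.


Given values:
  W = 90.6851 W
  W_ref = 1e-12 W
Formula: SWL = 10 * log10(W / W_ref)
Compute ratio: W / W_ref = 90685100000000
Compute log10: log10(90685100000000) = 13.957536
Multiply: SWL = 10 * 13.957536 = 139.58

139.58 dB


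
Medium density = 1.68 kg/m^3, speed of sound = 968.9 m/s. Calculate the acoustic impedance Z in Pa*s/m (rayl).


Given values:
  rho = 1.68 kg/m^3
  c = 968.9 m/s
Formula: Z = rho * c
Z = 1.68 * 968.9
Z = 1627.75

1627.75 rayl


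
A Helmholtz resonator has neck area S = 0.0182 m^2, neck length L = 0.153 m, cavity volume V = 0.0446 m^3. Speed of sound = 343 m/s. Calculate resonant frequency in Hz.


Given values:
  S = 0.0182 m^2, L = 0.153 m, V = 0.0446 m^3, c = 343 m/s
Formula: f = (c / (2*pi)) * sqrt(S / (V * L))
Compute V * L = 0.0446 * 0.153 = 0.0068238
Compute S / (V * L) = 0.0182 / 0.0068238 = 2.6671
Compute sqrt(2.6671) = 1.633126
Compute c / (2*pi) = 343 / 6.283185 = 54.590148
f = 54.590148 * 1.633126 = 89.15

89.15 Hz


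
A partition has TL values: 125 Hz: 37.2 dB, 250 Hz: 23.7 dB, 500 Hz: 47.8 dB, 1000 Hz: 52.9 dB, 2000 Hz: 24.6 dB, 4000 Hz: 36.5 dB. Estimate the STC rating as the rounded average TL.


Given TL values at each frequency:
  125 Hz: 37.2 dB
  250 Hz: 23.7 dB
  500 Hz: 47.8 dB
  1000 Hz: 52.9 dB
  2000 Hz: 24.6 dB
  4000 Hz: 36.5 dB
Formula: STC ~ round(average of TL values)
Sum = 37.2 + 23.7 + 47.8 + 52.9 + 24.6 + 36.5 = 222.7
Average = 222.7 / 6 = 37.12
Rounded: 37

37


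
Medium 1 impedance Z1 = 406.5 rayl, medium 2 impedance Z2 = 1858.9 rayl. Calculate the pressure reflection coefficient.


Given values:
  Z1 = 406.5 rayl, Z2 = 1858.9 rayl
Formula: R = (Z2 - Z1) / (Z2 + Z1)
Numerator: Z2 - Z1 = 1858.9 - 406.5 = 1452.4
Denominator: Z2 + Z1 = 1858.9 + 406.5 = 2265.4
R = 1452.4 / 2265.4 = 0.6411

0.6411


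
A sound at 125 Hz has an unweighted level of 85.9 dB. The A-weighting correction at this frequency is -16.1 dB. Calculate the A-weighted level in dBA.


Given values:
  SPL = 85.9 dB
  A-weighting at 125 Hz = -16.1 dB
Formula: L_A = SPL + A_weight
L_A = 85.9 + (-16.1)
L_A = 69.8

69.8 dBA


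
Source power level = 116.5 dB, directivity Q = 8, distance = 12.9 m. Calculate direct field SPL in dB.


Given values:
  Lw = 116.5 dB, Q = 8, r = 12.9 m
Formula: SPL = Lw + 10 * log10(Q / (4 * pi * r^2))
Compute 4 * pi * r^2 = 4 * pi * 12.9^2 = 2091.1697
Compute Q / denom = 8 / 2091.1697 = 0.00382561
Compute 10 * log10(0.00382561) = -24.173
SPL = 116.5 + (-24.173) = 92.33

92.33 dB


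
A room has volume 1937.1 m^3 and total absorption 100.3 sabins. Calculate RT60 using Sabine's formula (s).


Given values:
  V = 1937.1 m^3
  A = 100.3 sabins
Formula: RT60 = 0.161 * V / A
Numerator: 0.161 * 1937.1 = 311.8731
RT60 = 311.8731 / 100.3 = 3.109

3.109 s
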